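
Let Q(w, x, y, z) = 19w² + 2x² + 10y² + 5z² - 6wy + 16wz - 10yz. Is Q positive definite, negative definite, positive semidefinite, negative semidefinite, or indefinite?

positive definite

The associated matrix is A = [[19, 0, -3, 8], [0, 2, 0, 0], [-3, 0, 10, -5], [8, 0, -5, 5]].
Row-reducing A symmetrically gives the diagonal entries 19, 2, 181/19, 30/181.
Counting signs: 4 positive.
Hence Q is positive definite.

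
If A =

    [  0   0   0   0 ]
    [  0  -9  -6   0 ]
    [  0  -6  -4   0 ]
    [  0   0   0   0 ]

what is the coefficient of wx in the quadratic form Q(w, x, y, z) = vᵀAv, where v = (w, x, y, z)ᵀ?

0

The coefficient of wx is A[1,2] + A[2,1] = 2·0 = 0.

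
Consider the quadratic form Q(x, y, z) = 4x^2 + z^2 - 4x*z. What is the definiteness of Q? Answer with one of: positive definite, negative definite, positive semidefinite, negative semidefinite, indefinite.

positive semidefinite

Write A = [[4, 0, -2], [0, 0, 0], [-2, 0, 1]].
Symmetric row and column elimination reduces A to a congruent diagonal form with pivots 4, 0, 0.
So there are 1 positive, 2 zero pivots.
Hence Q is positive semidefinite.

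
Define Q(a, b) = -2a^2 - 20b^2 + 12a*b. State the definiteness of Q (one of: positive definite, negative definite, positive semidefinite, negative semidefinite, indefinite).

The symmetric matrix is A = [[-2, 6], [6, -20]].
An LDLᵀ factorisation of A has diagonal entries -2, -2.
That gives 2 negative pivots.
Hence Q is negative definite.

negative definite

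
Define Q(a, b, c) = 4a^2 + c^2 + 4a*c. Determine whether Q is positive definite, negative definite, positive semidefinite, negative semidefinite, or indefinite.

positive semidefinite

Write A = [[4, 0, 2], [0, 0, 0], [2, 0, 1]].
Row-reducing A symmetrically gives the diagonal entries 4, 0, 0.
That gives 1 positive, 2 zero pivots.
Hence Q is positive semidefinite.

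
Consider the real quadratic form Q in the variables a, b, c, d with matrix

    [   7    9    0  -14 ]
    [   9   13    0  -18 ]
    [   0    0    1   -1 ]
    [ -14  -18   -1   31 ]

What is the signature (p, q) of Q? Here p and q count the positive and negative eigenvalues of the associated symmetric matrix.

(4, 0)

Applying the same elementary operations to the rows and columns of A produces a congruent diagonal matrix with entries 7, 10/7, 1, 2.
Counting signs: 4 positive.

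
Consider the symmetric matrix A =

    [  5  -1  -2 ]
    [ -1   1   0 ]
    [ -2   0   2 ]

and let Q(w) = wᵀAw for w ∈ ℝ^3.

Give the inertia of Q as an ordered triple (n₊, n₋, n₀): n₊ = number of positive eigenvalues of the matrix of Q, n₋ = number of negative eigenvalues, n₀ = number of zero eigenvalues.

(3, 0, 0)

Symmetric row and column elimination reduces A to a congruent diagonal form with pivots 5, 4/5, 1.
That gives 3 positive pivots.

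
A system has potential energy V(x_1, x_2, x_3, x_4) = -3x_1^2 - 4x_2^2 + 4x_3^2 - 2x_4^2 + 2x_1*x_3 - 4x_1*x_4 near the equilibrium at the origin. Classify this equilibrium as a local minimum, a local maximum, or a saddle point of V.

The Hessian at the origin is H = [[-6, 0, 2, -4], [0, -8, 0, 0], [2, 0, 8, 0], [-4, 0, 0, -4]].
Congruent diagonalization of H (simultaneous row and column reduction) yields pivots -6, -8, 26/3, -20/13.
That gives 1 positive, 3 negative pivots.
H is indefinite, so the origin is a saddle point.

saddle point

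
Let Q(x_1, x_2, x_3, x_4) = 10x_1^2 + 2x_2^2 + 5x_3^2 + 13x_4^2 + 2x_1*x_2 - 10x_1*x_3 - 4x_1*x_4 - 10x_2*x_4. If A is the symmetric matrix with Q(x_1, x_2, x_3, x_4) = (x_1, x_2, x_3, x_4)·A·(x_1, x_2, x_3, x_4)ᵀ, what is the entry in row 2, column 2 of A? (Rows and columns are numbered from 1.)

2

The coefficient of x_2^2 in Q is 2, and that is exactly A[2,2].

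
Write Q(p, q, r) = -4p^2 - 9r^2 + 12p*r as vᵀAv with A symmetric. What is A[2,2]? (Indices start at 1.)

The coefficient of q^2 in Q is 0, and that is exactly A[2,2].

0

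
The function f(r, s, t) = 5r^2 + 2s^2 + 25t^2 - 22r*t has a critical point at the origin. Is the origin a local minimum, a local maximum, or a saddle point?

The Hessian at the origin is H = [[10, 0, -22], [0, 4, 0], [-22, 0, 50]].
Row-reducing H symmetrically gives the diagonal entries 10, 4, 8/5.
Counting signs: 3 positive.
H is positive definite, so the origin is a strict local minimum.

local minimum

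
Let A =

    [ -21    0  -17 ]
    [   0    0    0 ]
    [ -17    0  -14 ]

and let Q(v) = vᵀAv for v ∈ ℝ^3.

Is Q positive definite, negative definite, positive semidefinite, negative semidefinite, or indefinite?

negative semidefinite

Applying the same elementary operations to the rows and columns of A produces a congruent diagonal matrix with entries -21, 0, -5/21.
So there are 2 negative, 1 zero pivots.
Hence Q is negative semidefinite.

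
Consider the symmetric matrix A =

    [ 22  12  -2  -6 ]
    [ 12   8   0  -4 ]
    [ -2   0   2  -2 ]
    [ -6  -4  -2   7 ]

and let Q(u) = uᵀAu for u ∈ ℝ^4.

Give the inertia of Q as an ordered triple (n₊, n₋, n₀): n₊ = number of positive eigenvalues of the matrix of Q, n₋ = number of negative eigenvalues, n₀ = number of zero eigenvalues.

Congruent diagonalization of A (simultaneous row and column reduction) yields pivots 22, 16/11, 1, 1.
Counting signs: 4 positive.

(4, 0, 0)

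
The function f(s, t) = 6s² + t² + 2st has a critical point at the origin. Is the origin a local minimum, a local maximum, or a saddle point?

local minimum

The Hessian at the origin is H = [[12, 2], [2, 2]].
det H = 12·2 − (2)² = 20 > 0 and H[1,1] = 12 > 0, so H is positive definite.
Therefore the origin is a local minimum.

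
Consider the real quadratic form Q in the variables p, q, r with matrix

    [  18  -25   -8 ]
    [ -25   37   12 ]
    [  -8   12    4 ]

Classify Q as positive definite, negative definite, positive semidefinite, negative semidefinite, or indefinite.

positive definite

Symmetric row and column elimination reduces A to a congruent diagonal form with pivots 18, 41/18, 4/41.
That gives 3 positive pivots.
Hence Q is positive definite.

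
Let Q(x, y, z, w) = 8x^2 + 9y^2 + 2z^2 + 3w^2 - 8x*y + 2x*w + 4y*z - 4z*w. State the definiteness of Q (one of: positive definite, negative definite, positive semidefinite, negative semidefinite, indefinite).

indefinite

The associated matrix is A = [[8, -4, 0, 1], [-4, 9, 2, 0], [0, 2, 2, -2], [1, 0, -2, 3]].
Row-reducing A symmetrically gives the diagonal entries 8, 7, 10/7, -3/8.
Counting signs: 3 positive, 1 negative.
Hence Q is indefinite.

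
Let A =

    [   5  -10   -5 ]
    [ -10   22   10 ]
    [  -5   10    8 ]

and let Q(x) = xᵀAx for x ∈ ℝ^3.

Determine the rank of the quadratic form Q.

Congruent diagonalization of A (simultaneous row and column reduction) yields pivots 5, 2, 3.
That gives 3 positive pivots.
The rank is the number of nonzero pivots: 3.

3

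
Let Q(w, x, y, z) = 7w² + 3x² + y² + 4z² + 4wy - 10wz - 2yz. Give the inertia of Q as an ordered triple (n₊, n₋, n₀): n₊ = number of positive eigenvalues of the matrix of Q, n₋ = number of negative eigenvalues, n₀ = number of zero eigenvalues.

(3, 0, 1)

Write A = [[7, 0, 2, -5], [0, 3, 0, 0], [2, 0, 1, -1], [-5, 0, -1, 4]].
Row-reducing A symmetrically gives the diagonal entries 7, 3, 3/7, 0.
So there are 3 positive, 1 zero pivots.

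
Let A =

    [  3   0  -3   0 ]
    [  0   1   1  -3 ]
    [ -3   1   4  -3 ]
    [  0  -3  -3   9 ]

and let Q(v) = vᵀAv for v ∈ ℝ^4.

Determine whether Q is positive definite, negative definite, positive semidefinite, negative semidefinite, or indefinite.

positive semidefinite

Applying the same elementary operations to the rows and columns of A produces a congruent diagonal matrix with entries 3, 1, 0, 0.
Counting signs: 2 positive, 2 zero.
Hence Q is positive semidefinite.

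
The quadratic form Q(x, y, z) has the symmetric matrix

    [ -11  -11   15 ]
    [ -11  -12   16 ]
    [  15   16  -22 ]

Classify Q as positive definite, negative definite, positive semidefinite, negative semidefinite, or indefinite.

negative definite

Congruent diagonalization of A (simultaneous row and column reduction) yields pivots -11, -1, -6/11.
Counting signs: 3 negative.
Hence Q is negative definite.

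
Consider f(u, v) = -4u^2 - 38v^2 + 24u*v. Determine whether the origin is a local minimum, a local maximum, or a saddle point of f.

The Hessian at the origin is H = [[-8, 24], [24, -76]].
det H = -8·-76 − (24)² = 32 > 0 and H[1,1] = -8 < 0, so H is negative definite.
Therefore the origin is a local maximum.

local maximum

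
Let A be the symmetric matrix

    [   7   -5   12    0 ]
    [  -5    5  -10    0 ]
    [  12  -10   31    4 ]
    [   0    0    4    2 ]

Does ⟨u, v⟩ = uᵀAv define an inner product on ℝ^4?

yes

Leading principal minors: Δ_1 = 7, Δ_2 = 10, Δ_3 = 90, Δ_4 = 20.
All leading principal minors are positive, so by Sylvester's criterion Q is positive definite.
⟨·,·⟩ is an inner product exactly when A is positive definite.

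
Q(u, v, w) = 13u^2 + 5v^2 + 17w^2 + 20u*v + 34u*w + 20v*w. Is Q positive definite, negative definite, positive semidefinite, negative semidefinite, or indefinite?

The symmetric matrix is A = [[13, 10, 17], [10, 5, 10], [17, 10, 17]].
Applying the same elementary operations to the rows and columns of A produces a congruent diagonal matrix with entries 13, -35/13, -12/7.
That gives 1 positive, 2 negative pivots.
Hence Q is indefinite.

indefinite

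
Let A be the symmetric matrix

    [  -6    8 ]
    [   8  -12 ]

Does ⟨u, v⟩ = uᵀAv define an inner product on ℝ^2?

no

Leading principal minors: Δ_1 = -6, Δ_2 = 8.
The signs alternate starting with Δ_1 < 0, so by Sylvester's criterion Q is negative definite.
⟨·,·⟩ is an inner product exactly when A is positive definite.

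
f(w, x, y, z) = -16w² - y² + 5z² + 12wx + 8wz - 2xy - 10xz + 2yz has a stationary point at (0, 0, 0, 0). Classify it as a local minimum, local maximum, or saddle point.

The Hessian at the origin is H = [[-32, 12, 0, 8], [12, 0, -2, -10], [0, -2, -2, 2], [8, -10, 2, 10]].
Applying the same elementary operations to the rows and columns of H produces a congruent diagonal matrix with entries -32, 9/2, -26/9, 20/13.
That gives 2 positive, 2 negative pivots.
H is indefinite, so the origin is a saddle point.

saddle point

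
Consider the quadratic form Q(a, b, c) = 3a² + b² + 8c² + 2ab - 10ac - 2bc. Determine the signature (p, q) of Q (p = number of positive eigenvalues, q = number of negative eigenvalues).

The associated matrix is A = [[3, 1, -5], [1, 1, -1], [-5, -1, 8]].
Row-reducing A symmetrically gives the diagonal entries 3, 2/3, -1.
That gives 2 positive, 1 negative pivots.

(2, 1)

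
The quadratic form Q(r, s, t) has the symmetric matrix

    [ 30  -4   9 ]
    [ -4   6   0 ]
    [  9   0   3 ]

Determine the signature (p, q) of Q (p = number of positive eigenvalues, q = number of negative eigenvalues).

Row-reducing A symmetrically gives the diagonal entries 30, 82/15, 3/82.
Counting signs: 3 positive.

(3, 0)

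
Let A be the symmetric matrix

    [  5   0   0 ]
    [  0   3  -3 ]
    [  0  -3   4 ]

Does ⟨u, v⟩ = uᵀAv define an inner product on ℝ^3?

yes

Leading principal minors: Δ_1 = 5, Δ_2 = 15, Δ_3 = 15.
All leading principal minors are positive, so by Sylvester's criterion Q is positive definite.
⟨·,·⟩ is an inner product exactly when A is positive definite.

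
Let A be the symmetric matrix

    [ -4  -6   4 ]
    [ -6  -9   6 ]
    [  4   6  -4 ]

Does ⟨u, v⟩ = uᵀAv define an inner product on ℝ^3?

Symmetric row and column elimination reduces A to a congruent diagonal form with pivots -4, 0, 0.
Counting signs: 1 negative, 2 zero.
Hence Q is negative semidefinite.
⟨·,·⟩ is an inner product exactly when A is positive definite.

no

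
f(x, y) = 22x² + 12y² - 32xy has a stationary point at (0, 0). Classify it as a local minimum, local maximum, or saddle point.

local minimum

The Hessian at the origin is H = [[44, -32], [-32, 24]].
det H = 44·24 − (-32)² = 32 > 0 and H[1,1] = 44 > 0, so H is positive definite.
Therefore the origin is a local minimum.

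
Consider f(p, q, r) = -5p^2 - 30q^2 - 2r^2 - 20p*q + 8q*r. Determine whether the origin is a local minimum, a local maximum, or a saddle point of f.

local maximum

The Hessian at the origin is H = [[-10, -20, 0], [-20, -60, 8], [0, 8, -4]].
An LDLᵀ factorisation of H has diagonal entries -10, -20, -4/5.
That gives 3 negative pivots.
H is negative definite, so the origin is a strict local maximum.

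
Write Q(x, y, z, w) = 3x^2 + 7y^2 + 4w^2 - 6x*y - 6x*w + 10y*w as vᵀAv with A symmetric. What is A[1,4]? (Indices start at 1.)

-3

The coefficient of x·w in Q is -6. For a symmetric A this equals A[1,4] + A[4,1] = 2·A[1,4].
So A[1,4] = -6/2 = -3.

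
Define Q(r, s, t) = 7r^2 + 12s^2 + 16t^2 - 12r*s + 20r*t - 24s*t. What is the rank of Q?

The symmetric matrix is A = [[7, -6, 10], [-6, 12, -12], [10, -12, 16]].
Row-reducing A symmetrically gives the diagonal entries 7, 48/7, 0.
That gives 2 positive, 1 zero pivots.
The rank is the number of nonzero pivots: 2.

2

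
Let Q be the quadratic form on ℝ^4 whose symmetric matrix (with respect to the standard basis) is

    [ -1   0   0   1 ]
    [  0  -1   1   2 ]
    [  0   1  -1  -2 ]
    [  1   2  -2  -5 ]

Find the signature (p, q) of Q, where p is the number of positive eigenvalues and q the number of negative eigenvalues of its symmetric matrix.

Symmetric row and column elimination reduces A to a congruent diagonal form with pivots -1, -1, 0, 0.
So there are 2 negative, 2 zero pivots.

(0, 2)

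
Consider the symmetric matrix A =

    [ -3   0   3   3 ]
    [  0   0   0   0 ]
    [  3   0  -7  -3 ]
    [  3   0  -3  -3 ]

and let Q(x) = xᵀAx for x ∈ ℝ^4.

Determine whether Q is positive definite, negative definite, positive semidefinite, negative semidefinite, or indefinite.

negative semidefinite

Symmetric row and column elimination reduces A to a congruent diagonal form with pivots -3, 0, -4, 0.
So there are 2 negative, 2 zero pivots.
Hence Q is negative semidefinite.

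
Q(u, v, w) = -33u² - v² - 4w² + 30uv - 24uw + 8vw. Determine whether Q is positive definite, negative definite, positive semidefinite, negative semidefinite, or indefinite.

Write A = [[-33, 15, -12], [15, -1, 4], [-12, 4, -4]].
Applying the same elementary operations to the rows and columns of A produces a congruent diagonal matrix with entries -33, 64/11, 0.
Counting signs: 1 positive, 1 negative, 1 zero.
Hence Q is indefinite.

indefinite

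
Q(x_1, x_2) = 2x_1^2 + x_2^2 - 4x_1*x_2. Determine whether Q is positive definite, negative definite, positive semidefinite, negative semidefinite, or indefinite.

indefinite

The symmetric matrix of Q is [[2, -2], [-2, 1]].
For the 2×2 matrix [[2, -2], [-2, 1]]: det = 2·1 − (-2)² = -2, trace = 3.
det < 0 so the eigenvalues have opposite signs; the form is indefinite.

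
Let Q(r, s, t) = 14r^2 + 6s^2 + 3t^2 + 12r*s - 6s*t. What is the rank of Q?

3

Write A = [[14, 6, 0], [6, 6, -3], [0, -3, 3]].
Applying the same elementary operations to the rows and columns of A produces a congruent diagonal matrix with entries 14, 24/7, 3/8.
That gives 3 positive pivots.
The rank is the number of nonzero pivots: 3.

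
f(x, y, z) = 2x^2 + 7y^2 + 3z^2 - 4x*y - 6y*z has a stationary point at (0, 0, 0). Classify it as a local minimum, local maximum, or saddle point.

local minimum

The Hessian at the origin is H = [[4, -4, 0], [-4, 14, -6], [0, -6, 6]].
An LDLᵀ factorisation of H has diagonal entries 4, 10, 12/5.
So there are 3 positive pivots.
H is positive definite, so the origin is a strict local minimum.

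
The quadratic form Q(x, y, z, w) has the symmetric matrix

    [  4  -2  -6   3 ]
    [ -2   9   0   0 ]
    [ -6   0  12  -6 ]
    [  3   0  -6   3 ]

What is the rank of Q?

Symmetric row and column elimination reduces A to a congruent diagonal form with pivots 4, 8, 15/8, 0.
Counting signs: 3 positive, 1 zero.
The rank is the number of nonzero pivots: 3.

3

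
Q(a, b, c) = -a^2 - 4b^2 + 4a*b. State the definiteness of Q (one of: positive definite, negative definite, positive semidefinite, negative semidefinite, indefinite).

The associated matrix is A = [[-1, 2, 0], [2, -4, 0], [0, 0, 0]].
Symmetric row and column elimination reduces A to a congruent diagonal form with pivots -1, 0, 0.
So there are 1 negative, 2 zero pivots.
Hence Q is negative semidefinite.

negative semidefinite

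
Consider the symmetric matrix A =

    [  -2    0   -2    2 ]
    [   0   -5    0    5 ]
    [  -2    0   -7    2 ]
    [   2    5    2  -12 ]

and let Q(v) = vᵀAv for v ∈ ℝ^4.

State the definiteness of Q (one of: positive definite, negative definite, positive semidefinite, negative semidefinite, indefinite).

negative definite

An LDLᵀ factorisation of A has diagonal entries -2, -5, -5, -5.
Counting signs: 4 negative.
Hence Q is negative definite.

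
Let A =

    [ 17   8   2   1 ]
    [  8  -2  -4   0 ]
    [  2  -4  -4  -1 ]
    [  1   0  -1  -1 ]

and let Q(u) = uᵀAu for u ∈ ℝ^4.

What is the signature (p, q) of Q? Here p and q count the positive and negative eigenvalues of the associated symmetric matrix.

(2, 2)

By Sylvester's law of inertia any congruent diagonalization of A has 2 positive, 2 negative and 0 zero entries.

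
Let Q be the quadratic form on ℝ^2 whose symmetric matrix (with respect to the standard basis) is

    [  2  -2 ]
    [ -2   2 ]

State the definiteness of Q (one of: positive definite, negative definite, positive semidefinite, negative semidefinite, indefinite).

positive semidefinite

Congruent diagonalization of A (simultaneous row and column reduction) yields pivots 2, 0.
That gives 1 positive, 1 zero pivots.
Hence Q is positive semidefinite.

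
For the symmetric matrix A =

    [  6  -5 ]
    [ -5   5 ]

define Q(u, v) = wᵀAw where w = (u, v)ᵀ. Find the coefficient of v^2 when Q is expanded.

5

The coefficient of v^2 is the diagonal entry A[2,2] = 5.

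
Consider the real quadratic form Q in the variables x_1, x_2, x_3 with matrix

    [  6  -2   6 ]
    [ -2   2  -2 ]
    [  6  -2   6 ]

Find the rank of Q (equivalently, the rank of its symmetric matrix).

2

Symmetric row and column elimination reduces A to a congruent diagonal form with pivots 6, 4/3, 0.
Counting signs: 2 positive, 1 zero.
The rank is the number of nonzero pivots: 2.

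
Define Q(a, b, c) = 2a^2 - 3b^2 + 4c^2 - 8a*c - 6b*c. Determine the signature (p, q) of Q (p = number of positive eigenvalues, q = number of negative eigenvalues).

(1, 2)

Write A = [[2, 0, -4], [0, -3, -3], [-4, -3, 4]].
Congruent diagonalization of A (simultaneous row and column reduction) yields pivots 2, -3, -1.
So there are 1 positive, 2 negative pivots.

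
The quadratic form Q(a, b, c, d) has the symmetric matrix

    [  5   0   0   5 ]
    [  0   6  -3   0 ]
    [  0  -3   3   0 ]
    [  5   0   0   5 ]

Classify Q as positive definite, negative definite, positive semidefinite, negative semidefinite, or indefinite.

positive semidefinite

Row-reducing A symmetrically gives the diagonal entries 5, 6, 3/2, 0.
So there are 3 positive, 1 zero pivots.
Hence Q is positive semidefinite.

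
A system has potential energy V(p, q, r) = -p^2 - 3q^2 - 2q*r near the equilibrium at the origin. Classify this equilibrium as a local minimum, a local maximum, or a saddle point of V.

The Hessian at the origin is H = [[-2, 0, 0], [0, -6, -2], [0, -2, 0]].
Row-reducing H symmetrically gives the diagonal entries -2, -6, 2/3.
So there are 1 positive, 2 negative pivots.
H is indefinite, so the origin is a saddle point.

saddle point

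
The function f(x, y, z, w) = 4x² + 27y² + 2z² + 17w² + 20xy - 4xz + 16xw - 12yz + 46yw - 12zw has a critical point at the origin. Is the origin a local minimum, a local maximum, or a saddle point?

saddle point

The Hessian at the origin is H = [[8, 20, -4, 16], [20, 54, -12, 46], [-4, -12, 4, -12], [16, 46, -12, 34]].
An LDLᵀ factorisation of H has diagonal entries 8, 4, 1, -8.
Counting signs: 3 positive, 1 negative.
H is indefinite, so the origin is a saddle point.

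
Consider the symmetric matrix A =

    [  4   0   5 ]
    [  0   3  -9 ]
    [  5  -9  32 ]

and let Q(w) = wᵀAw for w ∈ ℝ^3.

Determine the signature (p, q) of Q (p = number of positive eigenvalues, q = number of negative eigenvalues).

Applying the same elementary operations to the rows and columns of A produces a congruent diagonal matrix with entries 4, 3, -5/4.
That gives 2 positive, 1 negative pivots.

(2, 1)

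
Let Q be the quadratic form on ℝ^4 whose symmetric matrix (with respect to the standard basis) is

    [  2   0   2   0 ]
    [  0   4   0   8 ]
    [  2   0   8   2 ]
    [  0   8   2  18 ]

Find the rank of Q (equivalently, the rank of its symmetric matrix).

Congruent diagonalization of A (simultaneous row and column reduction) yields pivots 2, 4, 6, 4/3.
So there are 4 positive pivots.
The rank is the number of nonzero pivots: 4.

4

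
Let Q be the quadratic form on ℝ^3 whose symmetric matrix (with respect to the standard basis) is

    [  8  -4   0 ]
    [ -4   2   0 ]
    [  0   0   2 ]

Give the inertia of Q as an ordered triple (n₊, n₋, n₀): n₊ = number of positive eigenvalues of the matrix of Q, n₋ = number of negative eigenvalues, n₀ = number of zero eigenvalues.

Congruent diagonalization of A (simultaneous row and column reduction) yields pivots 8, 0, 2.
That gives 2 positive, 1 zero pivots.

(2, 0, 1)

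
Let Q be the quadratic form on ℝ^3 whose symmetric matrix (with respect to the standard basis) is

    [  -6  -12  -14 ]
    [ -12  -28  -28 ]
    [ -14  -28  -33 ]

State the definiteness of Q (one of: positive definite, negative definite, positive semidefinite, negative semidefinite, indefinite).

negative definite

Symmetric row and column elimination reduces A to a congruent diagonal form with pivots -6, -4, -1/3.
Counting signs: 3 negative.
Hence Q is negative definite.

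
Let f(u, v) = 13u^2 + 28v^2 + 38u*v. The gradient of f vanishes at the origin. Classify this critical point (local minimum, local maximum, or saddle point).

The Hessian at the origin is H = [[26, 38], [38, 56]].
det H = 26·56 − (38)² = 12 > 0 and H[1,1] = 26 > 0, so H is positive definite.
Therefore the origin is a local minimum.

local minimum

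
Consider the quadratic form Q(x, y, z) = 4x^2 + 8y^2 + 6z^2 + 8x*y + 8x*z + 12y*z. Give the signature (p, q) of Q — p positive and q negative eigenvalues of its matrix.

(3, 0)

The symmetric matrix is A = [[4, 4, 4], [4, 8, 6], [4, 6, 6]].
Symmetric row and column elimination reduces A to a congruent diagonal form with pivots 4, 4, 1.
Counting signs: 3 positive.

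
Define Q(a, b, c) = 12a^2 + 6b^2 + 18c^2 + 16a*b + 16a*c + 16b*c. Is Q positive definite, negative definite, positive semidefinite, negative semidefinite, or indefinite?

positive definite

The symmetric matrix of Q is A = [[12, 8, 8], [8, 6, 8], [8, 8, 18]].
Leading principal minors: Δ_1 = 12, Δ_2 = 8, Δ_3 = 16.
All leading principal minors are positive, so by Sylvester's criterion Q is positive definite.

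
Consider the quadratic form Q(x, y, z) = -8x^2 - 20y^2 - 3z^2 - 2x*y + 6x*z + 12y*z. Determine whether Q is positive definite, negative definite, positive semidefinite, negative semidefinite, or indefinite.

negative definite

The symmetric matrix of Q is A = [[-8, -1, 3], [-1, -20, 6], [3, 6, -3]].
Leading principal minors: Δ_1 = -8, Δ_2 = 159, Δ_3 = -45.
The signs alternate starting with Δ_1 < 0, so by Sylvester's criterion Q is negative definite.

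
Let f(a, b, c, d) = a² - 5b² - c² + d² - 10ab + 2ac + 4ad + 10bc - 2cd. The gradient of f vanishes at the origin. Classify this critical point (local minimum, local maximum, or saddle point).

The Hessian at the origin is H = [[2, -10, 2, 4], [-10, -10, 10, 0], [2, 10, -2, -2], [4, 0, -2, 2]].
Congruent diagonalization of H (simultaneous row and column reduction) yields pivots 2, -60, 8/3, 1/2.
That gives 3 positive, 1 negative pivots.
H is indefinite, so the origin is a saddle point.

saddle point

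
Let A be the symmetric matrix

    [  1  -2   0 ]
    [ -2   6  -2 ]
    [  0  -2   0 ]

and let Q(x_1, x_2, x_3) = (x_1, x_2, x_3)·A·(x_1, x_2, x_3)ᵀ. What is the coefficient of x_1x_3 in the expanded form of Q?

The coefficient of x_1x_3 is A[1,3] + A[3,1] = 2·0 = 0.

0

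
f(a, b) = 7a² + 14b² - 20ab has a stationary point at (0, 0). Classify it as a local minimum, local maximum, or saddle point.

saddle point

The Hessian at the origin is H = [[14, -20], [-20, 28]].
det H = 14·28 − (-20)² = -8 < 0, so H is indefinite.
Therefore the origin is a saddle point.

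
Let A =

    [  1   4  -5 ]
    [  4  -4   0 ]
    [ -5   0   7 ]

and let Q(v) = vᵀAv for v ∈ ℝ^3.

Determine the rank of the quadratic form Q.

3

Row-reducing A symmetrically gives the diagonal entries 1, -20, 2.
Counting signs: 2 positive, 1 negative.
The rank is the number of nonzero pivots: 3.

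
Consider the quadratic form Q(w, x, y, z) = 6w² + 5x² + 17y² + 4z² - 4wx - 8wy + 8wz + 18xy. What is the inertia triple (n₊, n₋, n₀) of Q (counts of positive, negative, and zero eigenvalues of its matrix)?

(4, 0, 0)

Write A = [[6, -2, -4, 4], [-2, 5, 9, 0], [-4, 9, 17, 0], [4, 0, 0, 4]].
Row-reducing A symmetrically gives the diagonal entries 6, 13/3, 10/13, 4/5.
Counting signs: 4 positive.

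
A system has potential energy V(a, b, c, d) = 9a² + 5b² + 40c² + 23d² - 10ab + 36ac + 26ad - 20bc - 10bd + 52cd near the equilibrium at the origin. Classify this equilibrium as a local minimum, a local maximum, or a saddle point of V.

The Hessian at the origin is H = [[18, -10, 36, 26], [-10, 10, -20, -10], [36, -20, 80, 52], [26, -10, 52, 46]].
Congruent diagonalization of H (simultaneous row and column reduction) yields pivots 18, 40/9, 8, 4.
Counting signs: 4 positive.
H is positive definite, so the origin is a strict local minimum.

local minimum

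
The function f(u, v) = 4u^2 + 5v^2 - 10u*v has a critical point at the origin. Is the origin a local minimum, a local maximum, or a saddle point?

The Hessian at the origin is H = [[8, -10], [-10, 10]].
det H = 8·10 − (-10)² = -20 < 0, so H is indefinite.
Therefore the origin is a saddle point.

saddle point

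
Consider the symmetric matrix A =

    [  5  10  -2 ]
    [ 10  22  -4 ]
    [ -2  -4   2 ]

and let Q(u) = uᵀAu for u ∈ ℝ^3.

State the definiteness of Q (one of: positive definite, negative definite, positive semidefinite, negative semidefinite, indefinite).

Row-reducing A symmetrically gives the diagonal entries 5, 2, 6/5.
That gives 3 positive pivots.
Hence Q is positive definite.

positive definite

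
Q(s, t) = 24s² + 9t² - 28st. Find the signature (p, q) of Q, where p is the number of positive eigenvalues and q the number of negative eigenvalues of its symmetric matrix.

The associated matrix is A = [[24, -14], [-14, 9]].
An LDLᵀ factorisation of A has diagonal entries 24, 5/6.
That gives 2 positive pivots.

(2, 0)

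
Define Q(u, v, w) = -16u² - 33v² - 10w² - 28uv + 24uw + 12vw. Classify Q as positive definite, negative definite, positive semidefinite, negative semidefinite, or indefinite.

The symmetric matrix of Q is A = [[-16, -14, 12], [-14, -33, 6], [12, 6, -10]].
Leading principal minors: Δ_1 = -16, Δ_2 = 332, Δ_3 = -8.
The signs alternate starting with Δ_1 < 0, so by Sylvester's criterion Q is negative definite.

negative definite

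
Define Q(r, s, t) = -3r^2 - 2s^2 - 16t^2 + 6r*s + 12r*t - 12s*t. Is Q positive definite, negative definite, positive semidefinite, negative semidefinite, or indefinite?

Write A = [[-3, 3, 6], [3, -2, -6], [6, -6, -16]].
An LDLᵀ factorisation of A has diagonal entries -3, 1, -4.
Counting signs: 1 positive, 2 negative.
Hence Q is indefinite.

indefinite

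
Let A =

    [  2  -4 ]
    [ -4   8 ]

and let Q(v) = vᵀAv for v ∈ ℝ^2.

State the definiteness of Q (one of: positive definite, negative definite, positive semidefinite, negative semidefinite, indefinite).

For the 2×2 matrix [[2, -4], [-4, 8]]: det = 2·8 − (-4)² = 0, trace = 10.
det = 0 so one eigenvalue is zero; the form is semidefinite with the sign of the trace.

positive semidefinite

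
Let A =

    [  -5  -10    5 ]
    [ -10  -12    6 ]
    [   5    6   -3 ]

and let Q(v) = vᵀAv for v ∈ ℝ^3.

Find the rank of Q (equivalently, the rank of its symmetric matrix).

2

Row-reducing A symmetrically gives the diagonal entries -5, 8, 0.
That gives 1 positive, 1 negative, 1 zero pivots.
The rank is the number of nonzero pivots: 2.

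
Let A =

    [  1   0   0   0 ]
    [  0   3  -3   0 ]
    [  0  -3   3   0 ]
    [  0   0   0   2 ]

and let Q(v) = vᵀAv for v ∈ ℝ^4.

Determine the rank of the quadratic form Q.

3

Applying the same elementary operations to the rows and columns of A produces a congruent diagonal matrix with entries 1, 3, 0, 2.
So there are 3 positive, 1 zero pivots.
The rank is the number of nonzero pivots: 3.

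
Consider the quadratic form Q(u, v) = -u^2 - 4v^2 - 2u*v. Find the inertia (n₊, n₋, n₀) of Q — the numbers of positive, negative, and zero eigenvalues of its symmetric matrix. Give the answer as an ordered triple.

(0, 2, 0)

Write A = [[-1, -1], [-1, -4]].
Symmetric row and column elimination reduces A to a congruent diagonal form with pivots -1, -3.
That gives 2 negative pivots.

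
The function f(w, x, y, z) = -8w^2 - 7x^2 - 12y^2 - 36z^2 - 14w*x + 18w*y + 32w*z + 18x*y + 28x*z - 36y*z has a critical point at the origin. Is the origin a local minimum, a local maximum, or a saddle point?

local maximum

The Hessian at the origin is H = [[-16, -14, 18, 32], [-14, -14, 18, 28], [18, 18, -24, -36], [32, 28, -36, -72]].
An LDLᵀ factorisation of H has diagonal entries -16, -7/4, -6/7, -8.
That gives 4 negative pivots.
H is negative definite, so the origin is a strict local maximum.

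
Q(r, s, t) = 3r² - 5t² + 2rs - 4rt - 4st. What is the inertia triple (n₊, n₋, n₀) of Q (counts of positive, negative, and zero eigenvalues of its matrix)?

Write A = [[3, 1, -2], [1, 0, -2], [-2, -2, -5]].
Row-reducing A symmetrically gives the diagonal entries 3, -1/3, -1.
So there are 1 positive, 2 negative pivots.

(1, 2, 0)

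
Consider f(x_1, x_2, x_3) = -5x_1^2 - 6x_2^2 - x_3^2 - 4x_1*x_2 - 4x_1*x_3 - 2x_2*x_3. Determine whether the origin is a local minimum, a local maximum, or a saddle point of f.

local maximum

The Hessian at the origin is H = [[-10, -4, -4], [-4, -12, -2], [-4, -2, -2]].
An LDLᵀ factorisation of H has diagonal entries -10, -52/5, -5/13.
Counting signs: 3 negative.
H is negative definite, so the origin is a strict local maximum.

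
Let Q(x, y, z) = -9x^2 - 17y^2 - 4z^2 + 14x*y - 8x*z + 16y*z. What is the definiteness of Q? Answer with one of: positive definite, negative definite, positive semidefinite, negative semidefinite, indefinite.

The symmetric matrix of Q is A = [[-9, 7, -4], [7, -17, 8], [-4, 8, -4]].
Leading principal minors: Δ_1 = -9, Δ_2 = 104, Δ_3 = -16.
The signs alternate starting with Δ_1 < 0, so by Sylvester's criterion Q is negative definite.

negative definite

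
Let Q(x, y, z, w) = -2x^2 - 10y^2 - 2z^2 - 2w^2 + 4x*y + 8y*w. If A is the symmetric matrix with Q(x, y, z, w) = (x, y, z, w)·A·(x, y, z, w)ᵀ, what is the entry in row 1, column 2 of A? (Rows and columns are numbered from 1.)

The coefficient of x·y in Q is 4. For a symmetric A this equals A[1,2] + A[2,1] = 2·A[1,2].
So A[1,2] = 4/2 = 2.

2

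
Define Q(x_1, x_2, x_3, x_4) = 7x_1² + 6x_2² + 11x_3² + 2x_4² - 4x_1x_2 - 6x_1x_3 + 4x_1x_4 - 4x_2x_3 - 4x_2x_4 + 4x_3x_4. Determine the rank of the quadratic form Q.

The symmetric matrix is A = [[7, -2, -3, 2], [-2, 6, -2, -2], [-3, -2, 11, 2], [2, -2, 2, 2]].
Row-reducing A symmetrically gives the diagonal entries 7, 38/7, 156/19, 20/39.
That gives 4 positive pivots.
The rank is the number of nonzero pivots: 4.

4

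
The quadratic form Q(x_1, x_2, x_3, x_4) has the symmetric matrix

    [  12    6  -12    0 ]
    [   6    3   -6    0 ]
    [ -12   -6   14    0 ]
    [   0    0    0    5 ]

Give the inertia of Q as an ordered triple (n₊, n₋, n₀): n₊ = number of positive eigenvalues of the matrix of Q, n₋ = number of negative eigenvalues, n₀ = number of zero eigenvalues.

(3, 0, 1)

Applying the same elementary operations to the rows and columns of A produces a congruent diagonal matrix with entries 12, 0, 2, 5.
Counting signs: 3 positive, 1 zero.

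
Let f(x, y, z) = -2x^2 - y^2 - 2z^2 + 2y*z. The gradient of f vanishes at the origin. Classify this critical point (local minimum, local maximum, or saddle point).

The Hessian at the origin is H = [[-4, 0, 0], [0, -2, 2], [0, 2, -4]].
Symmetric row and column elimination reduces H to a congruent diagonal form with pivots -4, -2, -2.
So there are 3 negative pivots.
H is negative definite, so the origin is a strict local maximum.

local maximum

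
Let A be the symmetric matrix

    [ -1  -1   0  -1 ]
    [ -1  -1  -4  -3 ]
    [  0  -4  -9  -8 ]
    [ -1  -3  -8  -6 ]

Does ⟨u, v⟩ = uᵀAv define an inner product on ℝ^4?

A is congruent to a diagonal matrix with 2 positive, 2 negative and 0 zero entries, so Q is indefinite.
⟨·,·⟩ is an inner product exactly when A is positive definite.

no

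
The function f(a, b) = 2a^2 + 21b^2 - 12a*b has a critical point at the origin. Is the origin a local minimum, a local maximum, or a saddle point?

The Hessian at the origin is H = [[4, -12], [-12, 42]].
det H = 4·42 − (-12)² = 24 > 0 and H[1,1] = 4 > 0, so H is positive definite.
Therefore the origin is a local minimum.

local minimum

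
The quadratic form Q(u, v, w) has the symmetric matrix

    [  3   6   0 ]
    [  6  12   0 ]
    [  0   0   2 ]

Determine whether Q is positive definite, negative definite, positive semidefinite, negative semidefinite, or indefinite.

Symmetric row and column elimination reduces A to a congruent diagonal form with pivots 3, 0, 2.
So there are 2 positive, 1 zero pivots.
Hence Q is positive semidefinite.

positive semidefinite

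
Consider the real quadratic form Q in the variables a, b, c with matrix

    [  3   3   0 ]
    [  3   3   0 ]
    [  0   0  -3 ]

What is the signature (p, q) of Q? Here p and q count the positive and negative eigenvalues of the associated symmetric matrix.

(1, 1)

Symmetric row and column elimination reduces A to a congruent diagonal form with pivots 3, 0, -3.
Counting signs: 1 positive, 1 negative, 1 zero.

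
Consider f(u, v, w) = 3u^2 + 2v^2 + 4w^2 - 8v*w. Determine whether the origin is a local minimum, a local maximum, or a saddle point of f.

saddle point

The Hessian at the origin is H = [[6, 0, 0], [0, 4, -8], [0, -8, 8]].
Applying the same elementary operations to the rows and columns of H produces a congruent diagonal matrix with entries 6, 4, -8.
That gives 2 positive, 1 negative pivots.
H is indefinite, so the origin is a saddle point.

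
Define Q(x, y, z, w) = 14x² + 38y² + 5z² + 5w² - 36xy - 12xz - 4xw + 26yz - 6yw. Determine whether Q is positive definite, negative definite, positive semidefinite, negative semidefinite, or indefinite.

positive definite

The symmetric matrix of Q is A = [[14, -18, -6, -2], [-18, 38, 13, -3], [-6, 13, 5, 0], [-2, -3, 0, 5]].
Leading principal minors: Δ_1 = 14, Δ_2 = 208, Δ_3 = 114, Δ_4 = 36.
All leading principal minors are positive, so by Sylvester's criterion Q is positive definite.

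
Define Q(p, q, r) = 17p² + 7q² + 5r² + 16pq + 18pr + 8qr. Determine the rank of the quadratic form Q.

3

The associated matrix is A = [[17, 8, 9], [8, 7, 4], [9, 4, 5]].
Applying the same elementary operations to the rows and columns of A produces a congruent diagonal matrix with entries 17, 55/17, 12/55.
So there are 3 positive pivots.
The rank is the number of nonzero pivots: 3.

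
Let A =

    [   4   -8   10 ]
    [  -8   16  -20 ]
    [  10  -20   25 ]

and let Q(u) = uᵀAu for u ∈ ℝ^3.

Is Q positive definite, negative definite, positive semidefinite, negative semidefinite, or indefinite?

positive semidefinite

Row-reducing A symmetrically gives the diagonal entries 4, 0, 0.
Counting signs: 1 positive, 2 zero.
Hence Q is positive semidefinite.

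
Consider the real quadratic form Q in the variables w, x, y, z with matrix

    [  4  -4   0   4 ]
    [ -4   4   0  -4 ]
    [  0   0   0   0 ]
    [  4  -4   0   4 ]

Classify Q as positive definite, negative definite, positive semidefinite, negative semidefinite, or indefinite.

Row-reducing A symmetrically gives the diagonal entries 4, 0, 0, 0.
Counting signs: 1 positive, 3 zero.
Hence Q is positive semidefinite.

positive semidefinite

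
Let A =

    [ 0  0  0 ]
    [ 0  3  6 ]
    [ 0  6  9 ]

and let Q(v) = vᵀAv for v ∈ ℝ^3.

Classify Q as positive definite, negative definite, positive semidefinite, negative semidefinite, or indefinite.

indefinite

Applying the same elementary operations to the rows and columns of A produces a congruent diagonal matrix with entries 0, 3, -3.
So there are 1 positive, 1 negative, 1 zero pivots.
Hence Q is indefinite.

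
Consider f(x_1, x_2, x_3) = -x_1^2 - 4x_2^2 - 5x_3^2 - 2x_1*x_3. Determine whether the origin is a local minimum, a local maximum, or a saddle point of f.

local maximum

The Hessian at the origin is H = [[-2, 0, -2], [0, -8, 0], [-2, 0, -10]].
Applying the same elementary operations to the rows and columns of H produces a congruent diagonal matrix with entries -2, -8, -8.
Counting signs: 3 negative.
H is negative definite, so the origin is a strict local maximum.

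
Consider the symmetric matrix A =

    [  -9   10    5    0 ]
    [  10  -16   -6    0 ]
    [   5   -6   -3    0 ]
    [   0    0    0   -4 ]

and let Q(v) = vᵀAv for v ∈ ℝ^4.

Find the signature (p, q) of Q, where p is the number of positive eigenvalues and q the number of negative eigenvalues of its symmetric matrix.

Symmetric row and column elimination reduces A to a congruent diagonal form with pivots -9, -44/9, -2/11, -4.
That gives 4 negative pivots.

(0, 4)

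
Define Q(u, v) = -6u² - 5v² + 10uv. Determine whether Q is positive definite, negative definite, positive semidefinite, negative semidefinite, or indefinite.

negative definite

The symmetric matrix of Q is A = [[-6, 5], [5, -5]].
Leading principal minors: Δ_1 = -6, Δ_2 = 5.
The signs alternate starting with Δ_1 < 0, so by Sylvester's criterion Q is negative definite.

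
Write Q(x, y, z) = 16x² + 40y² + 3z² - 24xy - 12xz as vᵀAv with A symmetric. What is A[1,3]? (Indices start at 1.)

-6

The coefficient of x·z in Q is -12. For a symmetric A this equals A[1,3] + A[3,1] = 2·A[1,3].
So A[1,3] = -12/2 = -6.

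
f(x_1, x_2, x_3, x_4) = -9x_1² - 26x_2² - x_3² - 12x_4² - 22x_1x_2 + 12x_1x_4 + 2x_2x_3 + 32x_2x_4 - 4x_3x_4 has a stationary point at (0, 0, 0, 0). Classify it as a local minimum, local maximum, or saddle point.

local maximum

The Hessian at the origin is H = [[-18, -22, 0, 12], [-22, -52, 2, 32], [0, 2, -2, -4], [12, 32, -4, -24]].
An LDLᵀ factorisation of H has diagonal entries -18, -226/9, -208/113, -4/13.
So there are 4 negative pivots.
H is negative definite, so the origin is a strict local maximum.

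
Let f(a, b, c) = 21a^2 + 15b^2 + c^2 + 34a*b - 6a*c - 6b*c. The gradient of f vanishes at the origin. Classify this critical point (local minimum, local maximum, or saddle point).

local minimum

The Hessian at the origin is H = [[42, 34, -6], [34, 30, -6], [-6, -6, 2]].
Symmetric row and column elimination reduces H to a congruent diagonal form with pivots 42, 52/21, 8/13.
That gives 3 positive pivots.
H is positive definite, so the origin is a strict local minimum.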